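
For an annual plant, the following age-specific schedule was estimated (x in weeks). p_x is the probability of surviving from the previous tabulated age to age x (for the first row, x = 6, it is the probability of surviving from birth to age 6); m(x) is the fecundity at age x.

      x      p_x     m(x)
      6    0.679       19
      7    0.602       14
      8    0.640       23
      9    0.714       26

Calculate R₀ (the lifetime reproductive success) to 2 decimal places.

Survivorship from birth: l_x = p_6·p_7·…·p_x.
  l_6 = 0.67900
  l_7 = 0.40876
  l_8 = 0.26161
  l_9 = 0.18679
R₀ = Σ l_x m(x):
  age 6: 0.67900 × 19 = 12.9010
  age 7: 0.40876 × 14 = 5.7226
  age 8: 0.26161 × 23 = 6.0170
  age 9: 0.18679 × 26 = 4.8565
R₀ = 12.9010 + 5.7226 + 6.0170 + 4.8565 = 29.4972

29.50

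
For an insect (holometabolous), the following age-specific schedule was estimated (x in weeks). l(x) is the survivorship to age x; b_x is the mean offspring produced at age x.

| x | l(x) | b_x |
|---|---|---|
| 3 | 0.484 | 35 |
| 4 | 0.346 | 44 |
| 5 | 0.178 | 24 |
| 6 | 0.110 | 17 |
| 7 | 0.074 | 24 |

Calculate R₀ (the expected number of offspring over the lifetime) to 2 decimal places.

R₀ = Σ l(x) b_x:
  age 3: 0.484 × 35 = 16.9400
  age 4: 0.346 × 44 = 15.2240
  age 5: 0.178 × 24 = 4.2720
  age 6: 0.110 × 17 = 1.8700
  age 7: 0.074 × 24 = 1.7760
R₀ = 16.9400 + 15.2240 + 4.2720 + 1.8700 + 1.7760 = 40.0820

40.08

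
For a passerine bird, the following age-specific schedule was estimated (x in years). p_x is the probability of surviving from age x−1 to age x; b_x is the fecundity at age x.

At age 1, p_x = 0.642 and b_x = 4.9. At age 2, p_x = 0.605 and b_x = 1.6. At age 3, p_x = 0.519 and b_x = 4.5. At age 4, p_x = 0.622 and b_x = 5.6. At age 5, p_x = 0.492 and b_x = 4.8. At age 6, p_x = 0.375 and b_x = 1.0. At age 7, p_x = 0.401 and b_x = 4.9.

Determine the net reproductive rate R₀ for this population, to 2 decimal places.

Survivorship from birth: l_x = p_1·p_2·…·p_x.
  l_1 = 0.64200
  l_2 = 0.38841
  l_3 = 0.20158
  l_4 = 0.12539
  l_5 = 0.06169
  l_6 = 0.02313
  l_7 = 0.00928
R₀ = Σ l_x b_x:
  age 1: 0.64200 × 4.9 = 3.1458
  age 2: 0.38841 × 1.6 = 0.6215
  age 3: 0.20158 × 4.5 = 0.9071
  age 4: 0.12539 × 5.6 = 0.7022
  age 5: 0.06169 × 4.8 = 0.2961
  age 6: 0.02313 × 1.0 = 0.0231
  age 7: 0.00928 × 4.9 = 0.0455
R₀ = 3.1458 + 0.6215 + 0.9071 + 0.7022 + 0.2961 + 0.0231 + 0.0455 = 5.7413

5.74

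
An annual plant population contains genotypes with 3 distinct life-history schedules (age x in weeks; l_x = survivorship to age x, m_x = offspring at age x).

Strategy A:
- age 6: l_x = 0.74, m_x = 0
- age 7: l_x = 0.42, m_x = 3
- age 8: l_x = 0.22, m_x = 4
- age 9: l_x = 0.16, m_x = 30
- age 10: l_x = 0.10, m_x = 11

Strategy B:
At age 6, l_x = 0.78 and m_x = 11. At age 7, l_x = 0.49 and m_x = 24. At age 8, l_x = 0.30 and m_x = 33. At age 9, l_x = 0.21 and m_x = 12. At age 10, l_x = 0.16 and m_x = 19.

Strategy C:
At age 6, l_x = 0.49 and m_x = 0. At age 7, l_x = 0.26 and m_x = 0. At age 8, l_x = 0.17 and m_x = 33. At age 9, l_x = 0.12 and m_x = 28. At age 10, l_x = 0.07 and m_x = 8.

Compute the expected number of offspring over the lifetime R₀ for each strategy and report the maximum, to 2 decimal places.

35.80

Strategy A: R₀ = 0.74×0 + 0.42×3 + 0.22×4 + 0.16×30 + 0.10×11 = 8.0400
Strategy B: R₀ = 0.78×11 + 0.49×24 + 0.30×33 + 0.21×12 + 0.16×19 = 35.8000
Strategy C: R₀ = 0.49×0 + 0.26×0 + 0.17×33 + 0.12×28 + 0.07×8 = 9.5300
Highest R₀: strategy B with 35.8000.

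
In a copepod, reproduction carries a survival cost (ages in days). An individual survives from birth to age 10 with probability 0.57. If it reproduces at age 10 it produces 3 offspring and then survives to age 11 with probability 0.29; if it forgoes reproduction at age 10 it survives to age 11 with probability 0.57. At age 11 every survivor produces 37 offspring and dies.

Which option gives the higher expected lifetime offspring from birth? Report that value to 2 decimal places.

12.02

breed at age 10: R₀ = 0.57 × (3 + 0.29 × 37) = 0.57 × 13.7300 = 7.8261
delay to age 11: R₀ = 0.57 × (0.57 × 37) = 0.57 × 21.0900 = 12.0213
Higher: delay to age 11 (12.0213).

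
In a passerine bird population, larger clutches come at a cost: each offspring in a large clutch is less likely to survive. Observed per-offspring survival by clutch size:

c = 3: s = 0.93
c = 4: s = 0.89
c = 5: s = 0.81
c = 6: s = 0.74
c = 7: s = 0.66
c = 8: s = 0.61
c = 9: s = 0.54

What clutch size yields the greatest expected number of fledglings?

Expected fledglings = c × s(c):
  c=3: 3 × 0.93 = 2.790
  c=4: 4 × 0.89 = 3.560
  c=5: 5 × 0.81 = 4.050
  c=6: 6 × 0.74 = 4.440
  c=7: 7 × 0.66 = 4.620
  c=8: 8 × 0.61 = 4.880
  c=9: 9 × 0.54 = 4.860
Maximum at c = 8 (4.880 fledglings).

8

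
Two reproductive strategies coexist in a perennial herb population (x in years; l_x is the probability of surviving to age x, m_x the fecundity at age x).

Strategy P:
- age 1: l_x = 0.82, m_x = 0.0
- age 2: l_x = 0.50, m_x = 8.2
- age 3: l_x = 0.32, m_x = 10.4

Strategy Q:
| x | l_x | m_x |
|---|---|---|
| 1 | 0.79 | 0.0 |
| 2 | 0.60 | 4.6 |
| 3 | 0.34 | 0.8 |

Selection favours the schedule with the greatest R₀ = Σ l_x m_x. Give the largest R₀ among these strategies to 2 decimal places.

7.43

Strategy P: R₀ = 0.82×0.0 + 0.50×8.2 + 0.32×10.4 = 7.4280
Strategy Q: R₀ = 0.79×0.0 + 0.60×4.6 + 0.34×0.8 = 3.0320
Highest R₀: strategy P with 7.4280.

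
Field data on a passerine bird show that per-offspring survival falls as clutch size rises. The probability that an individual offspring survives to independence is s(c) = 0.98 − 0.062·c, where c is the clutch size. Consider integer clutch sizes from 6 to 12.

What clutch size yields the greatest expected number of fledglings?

8

Expected fledglings = c × s(c):
  c=6: 6 × 0.608 = 3.648
  c=7: 7 × 0.546 = 3.822
  c=8: 8 × 0.484 = 3.872
  c=9: 9 × 0.422 = 3.798
  c=10: 10 × 0.360 = 3.600
  c=11: 11 × 0.298 = 3.278
  c=12: 12 × 0.236 = 2.832
Maximum at c = 8 (3.872 fledglings).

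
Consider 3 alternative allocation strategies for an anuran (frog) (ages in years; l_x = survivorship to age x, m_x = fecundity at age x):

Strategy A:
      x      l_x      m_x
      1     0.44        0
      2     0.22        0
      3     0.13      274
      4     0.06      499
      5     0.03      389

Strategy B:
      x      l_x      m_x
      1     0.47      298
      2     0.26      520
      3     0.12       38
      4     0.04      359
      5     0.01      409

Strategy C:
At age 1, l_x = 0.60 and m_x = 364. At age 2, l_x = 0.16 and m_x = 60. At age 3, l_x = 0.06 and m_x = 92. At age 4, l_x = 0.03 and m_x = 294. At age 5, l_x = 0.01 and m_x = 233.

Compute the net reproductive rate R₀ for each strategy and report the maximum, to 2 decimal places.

298.27

Strategy A: R₀ = 0.44×0 + 0.22×0 + 0.13×274 + 0.06×499 + 0.03×389 = 77.2300
Strategy B: R₀ = 0.47×298 + 0.26×520 + 0.12×38 + 0.04×359 + 0.01×409 = 298.2700
Strategy C: R₀ = 0.60×364 + 0.16×60 + 0.06×92 + 0.03×294 + 0.01×233 = 244.6700
Highest R₀: strategy B with 298.2700.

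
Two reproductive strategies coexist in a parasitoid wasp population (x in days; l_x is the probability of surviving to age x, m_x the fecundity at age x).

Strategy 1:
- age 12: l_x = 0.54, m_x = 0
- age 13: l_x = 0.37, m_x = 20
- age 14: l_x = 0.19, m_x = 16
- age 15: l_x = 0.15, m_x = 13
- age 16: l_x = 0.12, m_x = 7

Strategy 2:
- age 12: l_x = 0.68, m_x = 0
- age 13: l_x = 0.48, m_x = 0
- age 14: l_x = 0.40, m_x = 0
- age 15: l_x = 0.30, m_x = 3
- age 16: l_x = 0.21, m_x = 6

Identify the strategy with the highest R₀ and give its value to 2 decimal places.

13.23

Strategy 1: R₀ = 0.54×0 + 0.37×20 + 0.19×16 + 0.15×13 + 0.12×7 = 13.2300
Strategy 2: R₀ = 0.68×0 + 0.48×0 + 0.40×0 + 0.30×3 + 0.21×6 = 2.1600
Highest R₀: strategy 1 with 13.2300.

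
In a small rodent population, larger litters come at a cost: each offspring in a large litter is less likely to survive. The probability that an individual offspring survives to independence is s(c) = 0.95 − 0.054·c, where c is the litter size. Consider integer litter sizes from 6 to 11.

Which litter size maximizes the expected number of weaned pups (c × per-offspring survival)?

Expected weaned pups = c × s(c):
  c=6: 6 × 0.626 = 3.756
  c=7: 7 × 0.572 = 4.004
  c=8: 8 × 0.518 = 4.144
  c=9: 9 × 0.464 = 4.176
  c=10: 10 × 0.410 = 4.100
  c=11: 11 × 0.356 = 3.916
Maximum at c = 9 (4.176 weaned pups).

9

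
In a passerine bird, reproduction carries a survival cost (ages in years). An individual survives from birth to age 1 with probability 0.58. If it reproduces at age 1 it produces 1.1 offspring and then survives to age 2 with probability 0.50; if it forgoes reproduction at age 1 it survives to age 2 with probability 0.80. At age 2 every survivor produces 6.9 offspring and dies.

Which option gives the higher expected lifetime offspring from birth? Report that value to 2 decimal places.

breed at age 1: R₀ = 0.58 × (1.1 + 0.50 × 6.9) = 0.58 × 4.5500 = 2.6390
delay to age 2: R₀ = 0.58 × (0.80 × 6.9) = 0.58 × 5.5200 = 3.2016
Higher: delay to age 2 (3.2016).

3.20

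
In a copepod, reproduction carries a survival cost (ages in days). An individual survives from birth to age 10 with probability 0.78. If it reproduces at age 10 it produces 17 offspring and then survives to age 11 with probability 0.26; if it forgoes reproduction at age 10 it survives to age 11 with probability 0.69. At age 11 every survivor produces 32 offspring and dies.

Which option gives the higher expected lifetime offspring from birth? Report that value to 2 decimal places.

19.75

breed at age 10: R₀ = 0.78 × (17 + 0.26 × 32) = 0.78 × 25.3200 = 19.7496
delay to age 11: R₀ = 0.78 × (0.69 × 32) = 0.78 × 22.0800 = 17.2224
Higher: breed at age 10 (19.7496).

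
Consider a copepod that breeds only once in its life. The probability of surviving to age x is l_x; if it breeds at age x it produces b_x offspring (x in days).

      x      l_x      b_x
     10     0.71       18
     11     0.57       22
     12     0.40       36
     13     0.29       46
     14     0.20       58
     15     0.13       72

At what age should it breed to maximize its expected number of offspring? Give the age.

Expected offspring if breeding at age x = l_x × b_x:
  age 10: 0.71 × 18 = 12.780
  age 11: 0.57 × 22 = 12.540
  age 12: 0.40 × 36 = 14.400
  age 13: 0.29 × 46 = 13.340
  age 14: 0.20 × 58 = 11.600
  age 15: 0.13 × 72 = 9.360
Maximum at age 12 (14.400).

12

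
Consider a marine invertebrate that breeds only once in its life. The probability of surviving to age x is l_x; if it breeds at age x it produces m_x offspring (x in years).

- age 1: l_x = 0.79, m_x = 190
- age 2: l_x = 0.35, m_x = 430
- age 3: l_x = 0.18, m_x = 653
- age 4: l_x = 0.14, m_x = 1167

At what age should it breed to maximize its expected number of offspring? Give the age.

Expected offspring if breeding at age x = l_x × m_x:
  age 1: 0.79 × 190 = 150.100
  age 2: 0.35 × 430 = 150.500
  age 3: 0.18 × 653 = 117.540
  age 4: 0.14 × 1167 = 163.380
Maximum at age 4 (163.380).

4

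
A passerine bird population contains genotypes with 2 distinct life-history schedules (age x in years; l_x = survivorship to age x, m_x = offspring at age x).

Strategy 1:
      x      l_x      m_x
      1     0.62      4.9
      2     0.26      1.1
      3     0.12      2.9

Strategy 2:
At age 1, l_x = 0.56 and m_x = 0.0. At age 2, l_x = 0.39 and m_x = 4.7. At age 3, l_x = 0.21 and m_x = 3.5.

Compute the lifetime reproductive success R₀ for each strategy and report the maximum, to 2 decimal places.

3.67

Strategy 1: R₀ = 0.62×4.9 + 0.26×1.1 + 0.12×2.9 = 3.6720
Strategy 2: R₀ = 0.56×0.0 + 0.39×4.7 + 0.21×3.5 = 2.5680
Highest R₀: strategy 1 with 3.6720.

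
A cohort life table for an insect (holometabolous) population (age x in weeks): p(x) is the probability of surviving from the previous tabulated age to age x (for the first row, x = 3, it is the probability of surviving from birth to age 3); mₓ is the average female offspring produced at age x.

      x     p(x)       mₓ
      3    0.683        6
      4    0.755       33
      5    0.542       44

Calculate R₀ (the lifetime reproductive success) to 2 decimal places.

33.41

Survivorship from birth: l_x = p_3·p_4·…·p_x.
  l_3 = 0.68300
  l_4 = 0.51567
  l_5 = 0.27949
R₀ = Σ l_x mₓ:
  age 3: 0.68300 × 6 = 4.0980
  age 4: 0.51567 × 33 = 17.0171
  age 5: 0.27949 × 44 = 12.2976
R₀ = 4.0980 + 17.0171 + 12.2976 = 33.4127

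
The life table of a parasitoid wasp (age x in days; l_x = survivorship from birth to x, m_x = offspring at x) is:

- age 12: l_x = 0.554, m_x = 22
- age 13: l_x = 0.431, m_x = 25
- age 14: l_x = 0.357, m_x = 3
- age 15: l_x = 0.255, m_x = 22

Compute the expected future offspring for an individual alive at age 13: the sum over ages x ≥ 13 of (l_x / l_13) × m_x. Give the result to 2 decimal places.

40.50

l_13 = 0.431. Conditional survival from age 13 to x is l_x / l_13.
  x=13: (0.431/0.431) × 25 = 25.0000
  x=14: (0.357/0.431) × 3 = 2.4849
  x=15: (0.255/0.431) × 22 = 13.0162
Sum = 25.0000 + 2.4849 + 13.0162 = 40.5012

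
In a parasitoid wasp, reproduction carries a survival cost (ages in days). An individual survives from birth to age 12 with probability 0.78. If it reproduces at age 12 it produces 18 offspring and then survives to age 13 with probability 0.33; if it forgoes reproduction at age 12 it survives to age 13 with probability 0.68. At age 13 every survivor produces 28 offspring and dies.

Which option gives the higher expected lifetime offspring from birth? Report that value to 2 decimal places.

breed at age 12: R₀ = 0.78 × (18 + 0.33 × 28) = 0.78 × 27.2400 = 21.2472
delay to age 13: R₀ = 0.78 × (0.68 × 28) = 0.78 × 19.0400 = 14.8512
Higher: breed at age 12 (21.2472).

21.25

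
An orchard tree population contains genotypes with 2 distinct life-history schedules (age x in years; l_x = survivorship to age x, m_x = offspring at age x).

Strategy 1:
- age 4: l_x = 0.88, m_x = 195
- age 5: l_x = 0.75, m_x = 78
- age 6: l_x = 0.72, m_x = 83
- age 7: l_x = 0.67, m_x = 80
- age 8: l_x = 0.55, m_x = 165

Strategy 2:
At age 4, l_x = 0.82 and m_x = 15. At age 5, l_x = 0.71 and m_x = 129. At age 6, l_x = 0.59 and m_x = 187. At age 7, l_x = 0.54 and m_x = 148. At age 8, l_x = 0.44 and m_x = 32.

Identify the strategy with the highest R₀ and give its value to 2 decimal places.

434.21

Strategy 1: R₀ = 0.88×195 + 0.75×78 + 0.72×83 + 0.67×80 + 0.55×165 = 434.2100
Strategy 2: R₀ = 0.82×15 + 0.71×129 + 0.59×187 + 0.54×148 + 0.44×32 = 308.2200
Highest R₀: strategy 1 with 434.2100.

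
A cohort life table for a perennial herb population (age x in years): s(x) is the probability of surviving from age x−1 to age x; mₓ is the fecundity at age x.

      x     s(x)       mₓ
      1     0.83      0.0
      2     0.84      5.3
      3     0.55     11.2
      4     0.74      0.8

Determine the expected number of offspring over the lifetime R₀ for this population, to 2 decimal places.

Survivorship from birth: l_x = s_1·s_2·…·s_x.
  l_1 = 0.83000
  l_2 = 0.69720
  l_3 = 0.38346
  l_4 = 0.28376
R₀ = Σ l_x mₓ:
  age 1: 0.83000 × 0.0 = 0.0000
  age 2: 0.69720 × 5.3 = 3.6952
  age 3: 0.38346 × 11.2 = 4.2948
  age 4: 0.28376 × 0.8 = 0.2270
R₀ = 0.0000 + 3.6952 + 4.2948 + 0.2270 = 8.2169

8.22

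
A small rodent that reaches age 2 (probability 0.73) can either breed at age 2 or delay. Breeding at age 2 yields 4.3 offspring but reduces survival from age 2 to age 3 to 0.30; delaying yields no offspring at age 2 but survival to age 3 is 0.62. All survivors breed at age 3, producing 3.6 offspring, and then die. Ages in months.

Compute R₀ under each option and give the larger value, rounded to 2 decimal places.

3.93

breed at age 2: R₀ = 0.73 × (4.3 + 0.30 × 3.6) = 0.73 × 5.3800 = 3.9274
delay to age 3: R₀ = 0.73 × (0.62 × 3.6) = 0.73 × 2.2320 = 1.6294
Higher: breed at age 2 (3.9274).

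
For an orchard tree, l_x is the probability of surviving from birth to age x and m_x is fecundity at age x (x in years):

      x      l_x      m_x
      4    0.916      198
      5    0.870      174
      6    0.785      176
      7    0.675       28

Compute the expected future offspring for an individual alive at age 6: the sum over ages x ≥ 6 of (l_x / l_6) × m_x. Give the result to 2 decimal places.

200.08

l_6 = 0.785. Conditional survival from age 6 to x is l_x / l_6.
  x=6: (0.785/0.785) × 176 = 176.0000
  x=7: (0.675/0.785) × 28 = 24.0764
Sum = 176.0000 + 24.0764 = 200.0764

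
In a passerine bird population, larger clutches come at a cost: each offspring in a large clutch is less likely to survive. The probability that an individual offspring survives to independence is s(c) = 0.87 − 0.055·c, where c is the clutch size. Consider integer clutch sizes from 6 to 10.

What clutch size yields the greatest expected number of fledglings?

Expected fledglings = c × s(c):
  c=6: 6 × 0.540 = 3.240
  c=7: 7 × 0.485 = 3.395
  c=8: 8 × 0.430 = 3.440
  c=9: 9 × 0.375 = 3.375
  c=10: 10 × 0.320 = 3.200
Maximum at c = 8 (3.440 fledglings).

8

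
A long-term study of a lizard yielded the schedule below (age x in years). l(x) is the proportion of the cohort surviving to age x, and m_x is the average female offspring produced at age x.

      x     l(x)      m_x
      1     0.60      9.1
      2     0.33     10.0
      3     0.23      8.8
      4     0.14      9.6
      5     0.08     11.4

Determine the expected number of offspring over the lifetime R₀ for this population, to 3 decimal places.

13.040

R₀ = Σ l(x) m_x:
  age 1: 0.60 × 9.1 = 5.4600
  age 2: 0.33 × 10.0 = 3.3000
  age 3: 0.23 × 8.8 = 2.0240
  age 4: 0.14 × 9.6 = 1.3440
  age 5: 0.08 × 11.4 = 0.9120
R₀ = 5.4600 + 3.3000 + 2.0240 + 1.3440 + 0.9120 = 13.0400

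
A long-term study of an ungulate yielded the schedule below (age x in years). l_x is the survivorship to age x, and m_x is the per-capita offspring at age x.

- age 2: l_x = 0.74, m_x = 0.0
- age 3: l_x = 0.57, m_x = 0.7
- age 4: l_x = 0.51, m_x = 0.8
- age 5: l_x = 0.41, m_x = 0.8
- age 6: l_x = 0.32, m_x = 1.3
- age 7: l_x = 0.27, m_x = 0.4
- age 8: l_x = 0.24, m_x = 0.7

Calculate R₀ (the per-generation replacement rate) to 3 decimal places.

1.827

R₀ = Σ l_x m_x:
  age 2: 0.74 × 0.0 = 0.0000
  age 3: 0.57 × 0.7 = 0.3990
  age 4: 0.51 × 0.8 = 0.4080
  age 5: 0.41 × 0.8 = 0.3280
  age 6: 0.32 × 1.3 = 0.4160
  age 7: 0.27 × 0.4 = 0.1080
  age 8: 0.24 × 0.7 = 0.1680
R₀ = 0.0000 + 0.3990 + 0.4080 + 0.3280 + 0.4160 + 0.1080 + 0.1680 = 1.8270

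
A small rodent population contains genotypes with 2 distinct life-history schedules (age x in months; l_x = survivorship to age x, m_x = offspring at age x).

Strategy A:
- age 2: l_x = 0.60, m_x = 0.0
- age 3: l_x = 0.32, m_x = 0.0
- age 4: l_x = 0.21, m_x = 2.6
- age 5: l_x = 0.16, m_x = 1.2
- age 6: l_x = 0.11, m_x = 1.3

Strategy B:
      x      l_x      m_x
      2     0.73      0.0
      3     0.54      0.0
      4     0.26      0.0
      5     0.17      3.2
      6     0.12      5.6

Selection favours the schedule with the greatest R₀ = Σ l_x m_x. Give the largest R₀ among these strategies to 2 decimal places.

1.22

Strategy A: R₀ = 0.60×0.0 + 0.32×0.0 + 0.21×2.6 + 0.16×1.2 + 0.11×1.3 = 0.8810
Strategy B: R₀ = 0.73×0.0 + 0.54×0.0 + 0.26×0.0 + 0.17×3.2 + 0.12×5.6 = 1.2160
Highest R₀: strategy B with 1.2160.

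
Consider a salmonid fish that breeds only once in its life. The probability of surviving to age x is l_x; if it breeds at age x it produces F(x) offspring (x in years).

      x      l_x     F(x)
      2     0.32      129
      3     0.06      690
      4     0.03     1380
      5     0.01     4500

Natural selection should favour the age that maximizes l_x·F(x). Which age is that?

Expected offspring if breeding at age x = l_x × F(x):
  age 2: 0.32 × 129 = 41.280
  age 3: 0.06 × 690 = 41.400
  age 4: 0.03 × 1380 = 41.400
  age 5: 0.01 × 4500 = 45.000
Maximum at age 5 (45.000).

5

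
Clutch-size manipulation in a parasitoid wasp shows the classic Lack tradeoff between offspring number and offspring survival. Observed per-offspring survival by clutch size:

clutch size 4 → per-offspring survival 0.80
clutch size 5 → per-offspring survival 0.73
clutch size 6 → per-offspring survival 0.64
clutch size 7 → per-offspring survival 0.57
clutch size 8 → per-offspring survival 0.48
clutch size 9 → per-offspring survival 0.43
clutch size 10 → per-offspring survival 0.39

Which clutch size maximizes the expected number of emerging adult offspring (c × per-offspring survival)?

Expected emerging adult offspring = c × s(c):
  c=4: 4 × 0.80 = 3.200
  c=5: 5 × 0.73 = 3.650
  c=6: 6 × 0.64 = 3.840
  c=7: 7 × 0.57 = 3.990
  c=8: 8 × 0.48 = 3.840
  c=9: 9 × 0.43 = 3.870
  c=10: 10 × 0.39 = 3.900
Maximum at c = 7 (3.990 emerging adult offspring).

7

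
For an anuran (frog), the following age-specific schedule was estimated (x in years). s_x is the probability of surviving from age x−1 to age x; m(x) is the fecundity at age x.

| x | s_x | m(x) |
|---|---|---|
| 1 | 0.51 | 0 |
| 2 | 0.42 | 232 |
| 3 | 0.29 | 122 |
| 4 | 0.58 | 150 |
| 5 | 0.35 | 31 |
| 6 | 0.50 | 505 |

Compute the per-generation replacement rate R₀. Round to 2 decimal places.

66.25

Survivorship from birth: l_x = s_1·s_2·…·s_x.
  l_1 = 0.51000
  l_2 = 0.21420
  l_3 = 0.06212
  l_4 = 0.03603
  l_5 = 0.01261
  l_6 = 0.00630
R₀ = Σ l_x m(x):
  age 1: 0.51000 × 0 = 0.0000
  age 2: 0.21420 × 232 = 49.6944
  age 3: 0.06212 × 122 = 7.5786
  age 4: 0.03603 × 150 = 5.4045
  age 5: 0.01261 × 31 = 0.3909
  age 6: 0.00630 × 505 = 3.1815
R₀ = 0.0000 + 49.6944 + 7.5786 + 5.4045 + 0.3909 + 3.1815 = 66.2499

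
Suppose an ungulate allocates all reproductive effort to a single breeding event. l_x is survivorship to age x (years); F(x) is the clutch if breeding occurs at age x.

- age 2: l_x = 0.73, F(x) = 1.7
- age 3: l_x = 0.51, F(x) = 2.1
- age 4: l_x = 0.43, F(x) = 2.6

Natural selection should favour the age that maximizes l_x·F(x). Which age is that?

2

Expected offspring if breeding at age x = l_x × F(x):
  age 2: 0.73 × 1.7 = 1.241
  age 3: 0.51 × 2.1 = 1.071
  age 4: 0.43 × 2.6 = 1.118
Maximum at age 2 (1.241).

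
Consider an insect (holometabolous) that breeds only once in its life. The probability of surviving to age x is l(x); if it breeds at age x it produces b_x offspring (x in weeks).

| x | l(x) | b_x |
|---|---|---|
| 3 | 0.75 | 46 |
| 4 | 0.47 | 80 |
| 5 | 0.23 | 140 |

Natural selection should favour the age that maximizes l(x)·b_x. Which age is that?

4

Expected offspring if breeding at age x = l(x) × b_x:
  age 3: 0.75 × 46 = 34.500
  age 4: 0.47 × 80 = 37.600
  age 5: 0.23 × 140 = 32.200
Maximum at age 4 (37.600).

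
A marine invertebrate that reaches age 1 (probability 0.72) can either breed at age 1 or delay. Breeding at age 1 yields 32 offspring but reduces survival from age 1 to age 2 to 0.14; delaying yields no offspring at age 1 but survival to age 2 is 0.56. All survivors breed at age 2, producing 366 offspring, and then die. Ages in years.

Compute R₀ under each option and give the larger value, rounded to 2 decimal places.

breed at age 1: R₀ = 0.72 × (32 + 0.14 × 366) = 0.72 × 83.2400 = 59.9328
delay to age 2: R₀ = 0.72 × (0.56 × 366) = 0.72 × 204.9600 = 147.5712
Higher: delay to age 2 (147.5712).

147.57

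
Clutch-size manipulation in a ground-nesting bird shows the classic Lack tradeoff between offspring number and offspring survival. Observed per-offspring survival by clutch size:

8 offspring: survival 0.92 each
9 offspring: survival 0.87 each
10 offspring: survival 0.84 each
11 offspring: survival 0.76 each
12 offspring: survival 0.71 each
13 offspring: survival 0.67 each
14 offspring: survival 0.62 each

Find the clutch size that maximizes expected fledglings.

Expected fledglings = c × s(c):
  c=8: 8 × 0.92 = 7.360
  c=9: 9 × 0.87 = 7.830
  c=10: 10 × 0.84 = 8.400
  c=11: 11 × 0.76 = 8.360
  c=12: 12 × 0.71 = 8.520
  c=13: 13 × 0.67 = 8.710
  c=14: 14 × 0.62 = 8.680
Maximum at c = 13 (8.710 fledglings).

13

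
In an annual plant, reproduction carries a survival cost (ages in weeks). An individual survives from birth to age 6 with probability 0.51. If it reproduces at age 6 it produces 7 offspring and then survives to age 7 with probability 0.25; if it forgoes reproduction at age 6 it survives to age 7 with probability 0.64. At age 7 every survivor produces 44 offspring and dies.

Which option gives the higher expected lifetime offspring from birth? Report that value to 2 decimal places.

breed at age 6: R₀ = 0.51 × (7 + 0.25 × 44) = 0.51 × 18.0000 = 9.1800
delay to age 7: R₀ = 0.51 × (0.64 × 44) = 0.51 × 28.1600 = 14.3616
Higher: delay to age 7 (14.3616).

14.36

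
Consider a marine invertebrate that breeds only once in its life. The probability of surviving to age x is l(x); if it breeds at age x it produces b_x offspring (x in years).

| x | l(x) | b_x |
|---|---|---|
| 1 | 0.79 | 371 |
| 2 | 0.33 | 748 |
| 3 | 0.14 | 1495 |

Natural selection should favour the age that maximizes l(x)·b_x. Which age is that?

Expected offspring if breeding at age x = l(x) × b_x:
  age 1: 0.79 × 371 = 293.090
  age 2: 0.33 × 748 = 246.840
  age 3: 0.14 × 1495 = 209.300
Maximum at age 1 (293.090).

1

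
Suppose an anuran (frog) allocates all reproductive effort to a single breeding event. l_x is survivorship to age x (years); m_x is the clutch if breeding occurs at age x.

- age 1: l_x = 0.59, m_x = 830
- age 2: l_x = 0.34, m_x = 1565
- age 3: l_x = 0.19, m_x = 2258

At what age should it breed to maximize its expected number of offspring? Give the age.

Expected offspring if breeding at age x = l_x × m_x:
  age 1: 0.59 × 830 = 489.700
  age 2: 0.34 × 1565 = 532.100
  age 3: 0.19 × 2258 = 429.020
Maximum at age 2 (532.100).

2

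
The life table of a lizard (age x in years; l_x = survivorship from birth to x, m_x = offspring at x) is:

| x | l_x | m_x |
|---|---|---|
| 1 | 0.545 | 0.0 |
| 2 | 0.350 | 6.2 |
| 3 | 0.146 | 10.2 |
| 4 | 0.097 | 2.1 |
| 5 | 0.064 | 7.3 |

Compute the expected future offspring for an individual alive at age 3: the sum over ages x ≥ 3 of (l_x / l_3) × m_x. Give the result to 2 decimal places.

l_3 = 0.146. Conditional survival from age 3 to x is l_x / l_3.
  x=3: (0.146/0.146) × 10.2 = 10.2000
  x=4: (0.097/0.146) × 2.1 = 1.3952
  x=5: (0.064/0.146) × 7.3 = 3.2000
Sum = 10.2000 + 1.3952 + 3.2000 = 14.7952

14.80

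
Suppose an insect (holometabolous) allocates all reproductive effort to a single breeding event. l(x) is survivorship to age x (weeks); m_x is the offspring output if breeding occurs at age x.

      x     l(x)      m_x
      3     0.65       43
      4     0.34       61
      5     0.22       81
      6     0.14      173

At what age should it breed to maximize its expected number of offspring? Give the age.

Expected offspring if breeding at age x = l(x) × m_x:
  age 3: 0.65 × 43 = 27.950
  age 4: 0.34 × 61 = 20.740
  age 5: 0.22 × 81 = 17.820
  age 6: 0.14 × 173 = 24.220
Maximum at age 3 (27.950).

3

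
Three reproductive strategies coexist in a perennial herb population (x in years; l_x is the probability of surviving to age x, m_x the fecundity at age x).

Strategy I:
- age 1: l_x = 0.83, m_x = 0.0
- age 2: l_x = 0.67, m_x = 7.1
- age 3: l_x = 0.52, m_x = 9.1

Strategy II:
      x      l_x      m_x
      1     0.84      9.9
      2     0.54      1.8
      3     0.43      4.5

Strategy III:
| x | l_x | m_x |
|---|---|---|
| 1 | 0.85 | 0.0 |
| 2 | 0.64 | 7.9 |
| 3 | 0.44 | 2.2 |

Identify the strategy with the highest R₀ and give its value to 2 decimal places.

11.22

Strategy I: R₀ = 0.83×0.0 + 0.67×7.1 + 0.52×9.1 = 9.4890
Strategy II: R₀ = 0.84×9.9 + 0.54×1.8 + 0.43×4.5 = 11.2230
Strategy III: R₀ = 0.85×0.0 + 0.64×7.9 + 0.44×2.2 = 6.0240
Highest R₀: strategy II with 11.2230.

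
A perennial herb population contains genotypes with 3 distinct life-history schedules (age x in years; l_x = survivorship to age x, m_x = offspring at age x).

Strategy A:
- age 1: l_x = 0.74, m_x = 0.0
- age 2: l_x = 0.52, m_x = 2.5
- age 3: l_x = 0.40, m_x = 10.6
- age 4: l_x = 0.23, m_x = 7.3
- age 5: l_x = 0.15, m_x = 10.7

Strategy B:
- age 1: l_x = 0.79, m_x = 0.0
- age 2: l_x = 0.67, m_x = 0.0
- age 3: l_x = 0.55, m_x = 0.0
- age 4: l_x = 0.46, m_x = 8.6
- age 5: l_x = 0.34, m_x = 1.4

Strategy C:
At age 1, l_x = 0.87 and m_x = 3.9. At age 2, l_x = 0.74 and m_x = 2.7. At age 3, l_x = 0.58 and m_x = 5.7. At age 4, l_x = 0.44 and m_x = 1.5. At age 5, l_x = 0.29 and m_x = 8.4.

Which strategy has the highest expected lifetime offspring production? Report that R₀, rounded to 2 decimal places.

11.79

Strategy A: R₀ = 0.74×0.0 + 0.52×2.5 + 0.40×10.6 + 0.23×7.3 + 0.15×10.7 = 8.8240
Strategy B: R₀ = 0.79×0.0 + 0.67×0.0 + 0.55×0.0 + 0.46×8.6 + 0.34×1.4 = 4.4320
Strategy C: R₀ = 0.87×3.9 + 0.74×2.7 + 0.58×5.7 + 0.44×1.5 + 0.29×8.4 = 11.7930
Highest R₀: strategy C with 11.7930.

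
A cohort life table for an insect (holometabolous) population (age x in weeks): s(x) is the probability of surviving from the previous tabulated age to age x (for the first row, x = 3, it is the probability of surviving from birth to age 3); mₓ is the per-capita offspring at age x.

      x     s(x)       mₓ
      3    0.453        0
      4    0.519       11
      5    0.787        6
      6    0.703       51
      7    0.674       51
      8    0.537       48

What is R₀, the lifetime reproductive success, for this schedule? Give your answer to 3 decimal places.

17.061

Survivorship from birth: l_x = s_3·s_4·…·s_x.
  l_3 = 0.45300
  l_4 = 0.23511
  l_5 = 0.18503
  l_6 = 0.13008
  l_7 = 0.08767
  l_8 = 0.04708
R₀ = Σ l_x mₓ:
  age 3: 0.45300 × 0 = 0.0000
  age 4: 0.23511 × 11 = 2.5862
  age 5: 0.18503 × 6 = 1.1102
  age 6: 0.13008 × 51 = 6.6341
  age 7: 0.08767 × 51 = 4.4712
  age 8: 0.04708 × 48 = 2.2598
R₀ = 0.0000 + 2.5862 + 1.1102 + 6.6341 + 4.4712 + 2.2598 = 17.0615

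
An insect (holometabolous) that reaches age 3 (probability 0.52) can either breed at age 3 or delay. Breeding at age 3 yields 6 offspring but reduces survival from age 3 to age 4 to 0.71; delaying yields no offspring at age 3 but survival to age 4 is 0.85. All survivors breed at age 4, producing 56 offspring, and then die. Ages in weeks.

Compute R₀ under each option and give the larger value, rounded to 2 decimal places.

breed at age 3: R₀ = 0.52 × (6 + 0.71 × 56) = 0.52 × 45.7600 = 23.7952
delay to age 4: R₀ = 0.52 × (0.85 × 56) = 0.52 × 47.6000 = 24.7520
Higher: delay to age 4 (24.7520).

24.75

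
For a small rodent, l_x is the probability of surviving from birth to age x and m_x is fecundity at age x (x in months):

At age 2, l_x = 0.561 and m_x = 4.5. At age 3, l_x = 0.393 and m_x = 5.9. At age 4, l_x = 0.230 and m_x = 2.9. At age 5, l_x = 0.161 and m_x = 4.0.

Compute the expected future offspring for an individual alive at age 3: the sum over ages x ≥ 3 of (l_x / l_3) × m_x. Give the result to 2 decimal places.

9.24

l_3 = 0.393. Conditional survival from age 3 to x is l_x / l_3.
  x=3: (0.393/0.393) × 5.9 = 5.9000
  x=4: (0.230/0.393) × 2.9 = 1.6972
  x=5: (0.161/0.393) × 4.0 = 1.6387
Sum = 5.9000 + 1.6972 + 1.6387 = 9.2359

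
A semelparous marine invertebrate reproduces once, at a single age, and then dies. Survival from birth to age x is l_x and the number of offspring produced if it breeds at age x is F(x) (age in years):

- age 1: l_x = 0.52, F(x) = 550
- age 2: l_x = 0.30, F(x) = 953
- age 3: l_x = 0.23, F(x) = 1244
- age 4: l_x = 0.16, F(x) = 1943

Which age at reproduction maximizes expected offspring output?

4

Expected offspring if breeding at age x = l_x × F(x):
  age 1: 0.52 × 550 = 286.000
  age 2: 0.30 × 953 = 285.900
  age 3: 0.23 × 1244 = 286.120
  age 4: 0.16 × 1943 = 310.880
Maximum at age 4 (310.880).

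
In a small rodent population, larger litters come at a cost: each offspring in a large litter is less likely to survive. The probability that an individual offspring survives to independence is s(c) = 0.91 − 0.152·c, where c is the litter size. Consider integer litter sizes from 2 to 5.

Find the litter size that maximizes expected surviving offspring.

3

Expected surviving offspring = c × s(c):
  c=2: 2 × 0.606 = 1.212
  c=3: 3 × 0.454 = 1.362
  c=4: 4 × 0.302 = 1.208
  c=5: 5 × 0.150 = 0.750
Maximum at c = 3 (1.362 surviving offspring).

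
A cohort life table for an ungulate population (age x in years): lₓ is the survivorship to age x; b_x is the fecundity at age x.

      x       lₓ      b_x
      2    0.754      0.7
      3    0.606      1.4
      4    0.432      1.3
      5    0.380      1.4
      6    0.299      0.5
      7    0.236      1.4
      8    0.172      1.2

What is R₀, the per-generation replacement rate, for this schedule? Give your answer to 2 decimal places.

R₀ = Σ lₓ b_x:
  age 2: 0.754 × 0.7 = 0.5278
  age 3: 0.606 × 1.4 = 0.8484
  age 4: 0.432 × 1.3 = 0.5616
  age 5: 0.380 × 1.4 = 0.5320
  age 6: 0.299 × 0.5 = 0.1495
  age 7: 0.236 × 1.4 = 0.3304
  age 8: 0.172 × 1.2 = 0.2064
R₀ = 0.5278 + 0.8484 + 0.5616 + 0.5320 + 0.1495 + 0.3304 + 0.2064 = 3.1561

3.16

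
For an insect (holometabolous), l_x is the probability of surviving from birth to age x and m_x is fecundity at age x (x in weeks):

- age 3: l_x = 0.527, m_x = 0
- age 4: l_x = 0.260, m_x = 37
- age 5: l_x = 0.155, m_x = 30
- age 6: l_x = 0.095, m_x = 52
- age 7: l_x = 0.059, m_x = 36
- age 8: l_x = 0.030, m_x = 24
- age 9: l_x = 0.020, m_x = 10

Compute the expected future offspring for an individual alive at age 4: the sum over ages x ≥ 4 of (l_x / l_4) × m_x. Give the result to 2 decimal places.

l_4 = 0.260. Conditional survival from age 4 to x is l_x / l_4.
  x=4: (0.260/0.260) × 37 = 37.0000
  x=5: (0.155/0.260) × 30 = 17.8846
  x=6: (0.095/0.260) × 52 = 19.0000
  x=7: (0.059/0.260) × 36 = 8.1692
  x=8: (0.030/0.260) × 24 = 2.7692
  x=9: (0.020/0.260) × 10 = 0.7692
Sum = 37.0000 + 17.8846 + 19.0000 + 8.1692 + 2.7692 + 0.7692 = 85.5923

85.59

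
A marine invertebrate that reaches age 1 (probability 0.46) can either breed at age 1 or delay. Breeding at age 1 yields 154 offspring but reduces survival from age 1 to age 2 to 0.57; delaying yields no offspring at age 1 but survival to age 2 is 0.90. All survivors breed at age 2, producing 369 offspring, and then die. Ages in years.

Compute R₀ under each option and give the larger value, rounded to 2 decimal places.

167.59

breed at age 1: R₀ = 0.46 × (154 + 0.57 × 369) = 0.46 × 364.3300 = 167.5918
delay to age 2: R₀ = 0.46 × (0.90 × 369) = 0.46 × 332.1000 = 152.7660
Higher: breed at age 1 (167.5918).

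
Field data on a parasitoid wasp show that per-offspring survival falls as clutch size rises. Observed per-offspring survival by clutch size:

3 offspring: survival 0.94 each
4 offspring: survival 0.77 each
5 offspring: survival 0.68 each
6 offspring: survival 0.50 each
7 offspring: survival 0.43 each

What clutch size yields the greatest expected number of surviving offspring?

Expected surviving offspring = c × s(c):
  c=3: 3 × 0.94 = 2.820
  c=4: 4 × 0.77 = 3.080
  c=5: 5 × 0.68 = 3.400
  c=6: 6 × 0.50 = 3.000
  c=7: 7 × 0.43 = 3.010
Maximum at c = 5 (3.400 surviving offspring).

5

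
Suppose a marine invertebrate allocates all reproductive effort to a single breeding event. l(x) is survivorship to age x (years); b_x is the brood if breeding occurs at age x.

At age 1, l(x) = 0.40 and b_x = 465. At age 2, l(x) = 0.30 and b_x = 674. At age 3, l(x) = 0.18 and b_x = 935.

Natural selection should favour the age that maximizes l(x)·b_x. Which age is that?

2

Expected offspring if breeding at age x = l(x) × b_x:
  age 1: 0.40 × 465 = 186.000
  age 2: 0.30 × 674 = 202.200
  age 3: 0.18 × 935 = 168.300
Maximum at age 2 (202.200).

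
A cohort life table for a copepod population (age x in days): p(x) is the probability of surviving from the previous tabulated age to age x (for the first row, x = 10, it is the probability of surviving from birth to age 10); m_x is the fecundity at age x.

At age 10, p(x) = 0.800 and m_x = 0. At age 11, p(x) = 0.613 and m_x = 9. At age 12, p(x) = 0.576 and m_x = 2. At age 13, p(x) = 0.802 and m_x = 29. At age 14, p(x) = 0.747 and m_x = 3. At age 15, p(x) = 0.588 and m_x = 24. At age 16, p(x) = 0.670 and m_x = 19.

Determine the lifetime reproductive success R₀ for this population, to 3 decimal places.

Survivorship from birth: l_x = p_10·p_11·…·p_x.
  l_10 = 0.80000
  l_11 = 0.49040
  l_12 = 0.28247
  l_13 = 0.22654
  l_14 = 0.16923
  l_15 = 0.09951
  l_16 = 0.06667
R₀ = Σ l_x m_x:
  age 10: 0.80000 × 0 = 0.0000
  age 11: 0.49040 × 9 = 4.4136
  age 12: 0.28247 × 2 = 0.5649
  age 13: 0.22654 × 29 = 6.5697
  age 14: 0.16923 × 3 = 0.5077
  age 15: 0.09951 × 24 = 2.3882
  age 16: 0.06667 × 19 = 1.2667
R₀ = 0.0000 + 4.4136 + 0.5649 + 6.5697 + 0.5077 + 2.3882 + 1.2667 = 15.7109

15.711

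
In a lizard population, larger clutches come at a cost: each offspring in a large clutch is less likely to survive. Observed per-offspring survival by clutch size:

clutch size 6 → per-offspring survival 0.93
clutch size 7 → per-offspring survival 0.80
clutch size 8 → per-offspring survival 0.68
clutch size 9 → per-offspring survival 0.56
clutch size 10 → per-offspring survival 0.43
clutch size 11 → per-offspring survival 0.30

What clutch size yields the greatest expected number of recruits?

Expected recruits = c × s(c):
  c=6: 6 × 0.93 = 5.580
  c=7: 7 × 0.80 = 5.600
  c=8: 8 × 0.68 = 5.440
  c=9: 9 × 0.56 = 5.040
  c=10: 10 × 0.43 = 4.300
  c=11: 11 × 0.30 = 3.300
Maximum at c = 7 (5.600 recruits).

7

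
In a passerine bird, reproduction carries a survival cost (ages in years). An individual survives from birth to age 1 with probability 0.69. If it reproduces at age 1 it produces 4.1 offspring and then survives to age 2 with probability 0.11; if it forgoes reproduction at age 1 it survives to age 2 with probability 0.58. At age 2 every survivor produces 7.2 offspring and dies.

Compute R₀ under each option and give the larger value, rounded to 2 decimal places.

breed at age 1: R₀ = 0.69 × (4.1 + 0.11 × 7.2) = 0.69 × 4.8920 = 3.3755
delay to age 2: R₀ = 0.69 × (0.58 × 7.2) = 0.69 × 4.1760 = 2.8814
Higher: breed at age 1 (3.3755).

3.38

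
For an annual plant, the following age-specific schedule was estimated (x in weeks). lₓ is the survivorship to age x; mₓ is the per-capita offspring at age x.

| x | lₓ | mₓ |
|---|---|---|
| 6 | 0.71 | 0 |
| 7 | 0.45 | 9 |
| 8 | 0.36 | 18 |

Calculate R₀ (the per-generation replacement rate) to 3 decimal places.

R₀ = Σ lₓ mₓ:
  age 6: 0.71 × 0 = 0.0000
  age 7: 0.45 × 9 = 4.0500
  age 8: 0.36 × 18 = 6.4800
R₀ = 0.0000 + 4.0500 + 6.4800 = 10.5300

10.530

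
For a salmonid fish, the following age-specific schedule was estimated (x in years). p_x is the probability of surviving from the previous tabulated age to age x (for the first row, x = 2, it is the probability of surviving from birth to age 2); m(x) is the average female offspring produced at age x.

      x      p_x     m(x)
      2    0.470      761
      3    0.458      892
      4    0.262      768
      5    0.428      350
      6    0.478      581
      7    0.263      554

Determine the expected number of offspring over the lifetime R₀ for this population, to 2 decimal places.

609.83

Survivorship from birth: l_x = p_2·p_3·…·p_x.
  l_2 = 0.47000
  l_3 = 0.21526
  l_4 = 0.05640
  l_5 = 0.02414
  l_6 = 0.01154
  l_7 = 0.00303
R₀ = Σ l_x m(x):
  age 2: 0.47000 × 761 = 357.6700
  age 3: 0.21526 × 892 = 192.0119
  age 4: 0.05640 × 768 = 43.3152
  age 5: 0.02414 × 350 = 8.4490
  age 6: 0.01154 × 581 = 6.7047
  age 7: 0.00303 × 554 = 1.6786
R₀ = 357.6700 + 192.0119 + 43.3152 + 8.4490 + 6.7047 + 1.6786 = 609.8295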